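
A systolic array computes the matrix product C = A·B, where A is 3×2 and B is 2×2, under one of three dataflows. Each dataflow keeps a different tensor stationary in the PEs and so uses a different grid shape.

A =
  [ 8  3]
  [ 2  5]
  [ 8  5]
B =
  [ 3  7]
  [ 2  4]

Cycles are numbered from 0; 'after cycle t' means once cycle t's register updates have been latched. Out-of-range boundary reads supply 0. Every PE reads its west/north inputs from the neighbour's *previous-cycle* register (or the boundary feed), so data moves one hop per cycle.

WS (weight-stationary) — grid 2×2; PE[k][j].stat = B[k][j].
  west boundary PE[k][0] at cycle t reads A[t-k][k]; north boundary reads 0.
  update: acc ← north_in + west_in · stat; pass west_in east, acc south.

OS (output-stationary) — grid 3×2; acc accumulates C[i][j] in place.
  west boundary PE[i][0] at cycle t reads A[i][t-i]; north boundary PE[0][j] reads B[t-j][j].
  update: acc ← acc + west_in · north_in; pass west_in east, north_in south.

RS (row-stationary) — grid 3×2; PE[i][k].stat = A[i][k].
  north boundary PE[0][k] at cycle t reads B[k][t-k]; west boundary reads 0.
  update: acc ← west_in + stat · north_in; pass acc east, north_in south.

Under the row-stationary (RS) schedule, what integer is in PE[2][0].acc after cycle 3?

Tracing RS — 3×2 array, target PE[2][0]:
  c0 r1c0: 0 / 0 / 0
  c0 r2c0: 0 / 0 / 0
  c1 r1c0: 6 / 6 / 3
  c1 r2c0: 0 / 0 / 0
  c2 r1c0: 14 / 14 / 7
  c2 r2c0: 24 / 24 / 3
  c3 r1c0: 0 / 0 / 0
  c3 r2c0: 56 / 56 / 7

PE[2][0].acc = 56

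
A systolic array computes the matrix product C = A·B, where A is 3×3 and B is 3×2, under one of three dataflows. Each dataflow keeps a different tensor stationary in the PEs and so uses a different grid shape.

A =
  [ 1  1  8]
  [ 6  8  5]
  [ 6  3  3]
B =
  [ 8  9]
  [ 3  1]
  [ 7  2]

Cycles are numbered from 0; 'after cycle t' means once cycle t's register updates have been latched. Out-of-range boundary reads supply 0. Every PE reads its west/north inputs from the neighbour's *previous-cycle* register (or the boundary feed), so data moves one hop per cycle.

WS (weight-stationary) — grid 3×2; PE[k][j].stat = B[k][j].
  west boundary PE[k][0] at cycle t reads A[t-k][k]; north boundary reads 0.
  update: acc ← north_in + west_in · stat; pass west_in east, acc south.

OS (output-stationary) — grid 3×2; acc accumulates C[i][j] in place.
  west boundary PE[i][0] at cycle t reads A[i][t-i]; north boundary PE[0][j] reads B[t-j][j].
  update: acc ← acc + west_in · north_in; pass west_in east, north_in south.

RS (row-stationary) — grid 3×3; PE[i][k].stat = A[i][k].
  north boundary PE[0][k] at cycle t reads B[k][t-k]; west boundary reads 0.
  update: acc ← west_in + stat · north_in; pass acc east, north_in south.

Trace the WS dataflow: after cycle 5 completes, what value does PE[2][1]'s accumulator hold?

PE[2][1].acc = 63

WS on a 3×2 grid — tracing PE[2][1] and its feeders:
  c0 r1c1: 0 / 0 / 0
  c0 r2c0: 0 / 0 / 0
  c0 r2c1: 0 / 0 / 0
  c1 r1c1: 0 / 0 / 0
  c1 r2c0: 0 / 0 / 0
  c1 r2c1: 0 / 0 / 0
  c2 r1c1: 10 / 1 / 10
  c2 r2c0: 67 / 8 / 67
  c2 r2c1: 0 / 0 / 0
  c3 r1c1: 62 / 8 / 62
  c3 r2c0: 107 / 5 / 107
  c3 r2c1: 26 / 8 / 26
  c4 r1c1: 57 / 3 / 57
  c4 r2c0: 78 / 3 / 78
  c4 r2c1: 72 / 5 / 72
  c5 r1c1: 0 / 0 / 0
  c5 r2c0: 0 / 0 / 0
  c5 r2c1: 63 / 3 / 63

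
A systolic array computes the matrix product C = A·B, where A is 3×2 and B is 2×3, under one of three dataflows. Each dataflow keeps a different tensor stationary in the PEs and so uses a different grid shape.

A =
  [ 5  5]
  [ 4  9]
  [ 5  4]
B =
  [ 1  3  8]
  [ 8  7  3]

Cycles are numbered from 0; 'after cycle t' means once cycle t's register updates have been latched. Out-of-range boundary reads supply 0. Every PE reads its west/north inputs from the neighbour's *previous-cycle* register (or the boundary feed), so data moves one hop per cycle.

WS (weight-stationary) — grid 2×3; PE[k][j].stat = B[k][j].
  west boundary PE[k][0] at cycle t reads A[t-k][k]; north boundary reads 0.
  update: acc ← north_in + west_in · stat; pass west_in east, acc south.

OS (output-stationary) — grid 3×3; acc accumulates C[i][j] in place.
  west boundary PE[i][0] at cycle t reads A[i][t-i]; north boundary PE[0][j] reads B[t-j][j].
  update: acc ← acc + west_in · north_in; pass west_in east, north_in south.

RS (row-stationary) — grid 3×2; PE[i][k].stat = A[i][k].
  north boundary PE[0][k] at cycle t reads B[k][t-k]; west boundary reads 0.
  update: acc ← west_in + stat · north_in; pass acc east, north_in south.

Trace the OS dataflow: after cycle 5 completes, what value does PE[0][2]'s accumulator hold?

OS (3×3). Following PE[0][2] plus its west/north inputs:
  @0  [0,1]  acc 0  |  →0  ↓0
  @0  [0,2]  acc 0  |  →0  ↓0
  @1  [0,1]  acc 15  |  →5  ↓3
  @1  [0,2]  acc 0  |  →0  ↓0
  @2  [0,1]  acc 50  |  →5  ↓7
  @2  [0,2]  acc 40  |  →5  ↓8
  @3  [0,1]  acc 50  |  →0  ↓0
  @3  [0,2]  acc 55  |  →5  ↓3
  @4  [0,1]  acc 50  |  →0  ↓0
  @4  [0,2]  acc 55  |  →0  ↓0
  @5  [0,1]  acc 50  |  →0  ↓0
  @5  [0,2]  acc 55  |  →0  ↓0

PE[0][2].acc = 55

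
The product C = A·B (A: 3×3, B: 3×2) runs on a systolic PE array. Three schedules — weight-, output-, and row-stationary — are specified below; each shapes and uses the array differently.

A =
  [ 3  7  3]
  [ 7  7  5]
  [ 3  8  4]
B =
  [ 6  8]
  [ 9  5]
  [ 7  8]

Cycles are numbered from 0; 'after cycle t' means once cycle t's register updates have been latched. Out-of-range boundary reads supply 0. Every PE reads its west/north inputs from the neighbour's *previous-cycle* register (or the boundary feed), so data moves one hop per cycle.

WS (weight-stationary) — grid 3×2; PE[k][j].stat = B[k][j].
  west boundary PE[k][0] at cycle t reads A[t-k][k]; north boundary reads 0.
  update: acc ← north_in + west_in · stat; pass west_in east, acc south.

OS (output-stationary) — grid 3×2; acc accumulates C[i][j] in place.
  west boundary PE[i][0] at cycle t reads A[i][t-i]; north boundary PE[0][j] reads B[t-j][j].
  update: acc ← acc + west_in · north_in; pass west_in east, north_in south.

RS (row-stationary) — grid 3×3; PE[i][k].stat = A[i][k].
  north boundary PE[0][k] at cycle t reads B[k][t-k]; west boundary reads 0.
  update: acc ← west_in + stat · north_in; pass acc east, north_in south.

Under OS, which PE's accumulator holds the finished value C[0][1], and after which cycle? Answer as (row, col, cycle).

(row, col, cycle) = (0, 1, 3)

OS — PE[0][1] is where C[0][1] collects:
  t=0 PE[0][1]: acc=0 h=0 v=0
  t=1 PE[0][1]: acc=24 h=3 v=8
  t=2 PE[0][1]: acc=59 h=7 v=5
  t=3 PE[0][1]: acc=83 h=3 v=8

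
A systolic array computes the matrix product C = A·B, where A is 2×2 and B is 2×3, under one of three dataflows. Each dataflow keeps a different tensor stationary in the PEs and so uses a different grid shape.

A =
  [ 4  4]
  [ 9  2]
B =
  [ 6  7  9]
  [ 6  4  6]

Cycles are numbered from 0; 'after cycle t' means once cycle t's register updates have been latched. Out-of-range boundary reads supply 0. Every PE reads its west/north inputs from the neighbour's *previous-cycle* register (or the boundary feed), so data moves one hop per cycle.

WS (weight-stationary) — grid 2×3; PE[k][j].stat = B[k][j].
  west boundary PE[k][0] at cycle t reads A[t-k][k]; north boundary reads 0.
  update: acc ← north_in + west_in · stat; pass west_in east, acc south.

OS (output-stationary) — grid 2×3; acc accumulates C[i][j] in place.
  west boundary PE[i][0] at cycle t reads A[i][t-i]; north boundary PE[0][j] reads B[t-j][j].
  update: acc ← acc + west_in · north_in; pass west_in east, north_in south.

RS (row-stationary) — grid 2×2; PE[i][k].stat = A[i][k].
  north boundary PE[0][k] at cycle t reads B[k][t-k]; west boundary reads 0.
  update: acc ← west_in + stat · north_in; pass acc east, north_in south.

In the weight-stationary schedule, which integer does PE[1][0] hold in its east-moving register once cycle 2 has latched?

register = 2

Tracing WS — 2×3 array, target PE[1][0]:
  c0 r0c0: 24 / 4 / 24
  c0 r1c0: 0 / 0 / 0
  c1 r0c0: 54 / 9 / 54
  c1 r1c0: 48 / 4 / 48
  c2 r0c0: 0 / 0 / 0
  c2 r1c0: 66 / 2 / 66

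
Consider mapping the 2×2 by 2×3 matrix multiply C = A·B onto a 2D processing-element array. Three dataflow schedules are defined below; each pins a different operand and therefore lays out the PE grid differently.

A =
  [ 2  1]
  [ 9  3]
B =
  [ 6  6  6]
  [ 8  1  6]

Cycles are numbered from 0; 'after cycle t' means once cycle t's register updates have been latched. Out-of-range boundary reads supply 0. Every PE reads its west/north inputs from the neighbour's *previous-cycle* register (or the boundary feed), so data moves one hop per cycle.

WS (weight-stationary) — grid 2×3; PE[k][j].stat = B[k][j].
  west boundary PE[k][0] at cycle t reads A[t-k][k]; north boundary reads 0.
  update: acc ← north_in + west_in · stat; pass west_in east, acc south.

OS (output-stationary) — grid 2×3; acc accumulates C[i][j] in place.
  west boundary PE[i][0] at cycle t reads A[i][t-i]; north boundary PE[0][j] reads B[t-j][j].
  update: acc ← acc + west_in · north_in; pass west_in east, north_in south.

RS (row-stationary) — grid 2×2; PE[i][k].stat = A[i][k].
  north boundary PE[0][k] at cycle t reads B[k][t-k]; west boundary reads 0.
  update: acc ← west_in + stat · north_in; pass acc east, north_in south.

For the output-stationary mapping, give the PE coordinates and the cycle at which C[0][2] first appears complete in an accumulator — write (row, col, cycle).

(row, col, cycle) = (0, 2, 3)

Under OS, C[0][2] lands at PE[0][2]:
  @0  [0,2]  acc 0  |  →0  ↓0
  @1  [0,2]  acc 0  |  →0  ↓0
  @2  [0,2]  acc 12  |  →2  ↓6
  @3  [0,2]  acc 18  |  →1  ↓6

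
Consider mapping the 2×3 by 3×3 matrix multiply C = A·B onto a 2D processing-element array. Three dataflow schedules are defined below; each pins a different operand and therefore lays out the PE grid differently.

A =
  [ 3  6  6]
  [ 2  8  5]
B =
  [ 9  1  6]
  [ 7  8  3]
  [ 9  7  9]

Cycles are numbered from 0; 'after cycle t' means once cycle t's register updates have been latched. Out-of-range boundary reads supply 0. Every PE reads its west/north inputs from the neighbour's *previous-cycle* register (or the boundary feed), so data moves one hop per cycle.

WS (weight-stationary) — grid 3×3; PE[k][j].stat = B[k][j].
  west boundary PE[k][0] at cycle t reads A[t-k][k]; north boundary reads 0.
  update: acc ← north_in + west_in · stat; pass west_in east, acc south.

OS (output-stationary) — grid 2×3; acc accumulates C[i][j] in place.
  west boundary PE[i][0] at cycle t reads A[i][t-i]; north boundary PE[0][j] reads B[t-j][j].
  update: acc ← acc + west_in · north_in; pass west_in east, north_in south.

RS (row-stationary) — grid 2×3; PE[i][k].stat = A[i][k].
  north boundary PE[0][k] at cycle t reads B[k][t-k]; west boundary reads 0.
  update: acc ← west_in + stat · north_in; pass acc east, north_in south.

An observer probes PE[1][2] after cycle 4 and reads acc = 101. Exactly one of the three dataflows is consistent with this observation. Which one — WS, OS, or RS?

dataflow = RS

WS [3×3] PE[1][2] across cycles:
  0: (1,2).acc=0  regs=<0,0>
  1: (1,2).acc=0  regs=<0,0>
  2: (1,2).acc=0  regs=<0,0>
  3: (1,2).acc=36  regs=<6,36>
  4: (1,2).acc=36  regs=<8,36>
OS [2×3] PE[1][2] across cycles:
  0: (1,2).acc=0  regs=<0,0>
  1: (1,2).acc=0  regs=<0,0>
  2: (1,2).acc=0  regs=<0,0>
  3: (1,2).acc=12  regs=<2,6>
  4: (1,2).acc=36  regs=<8,3>
RS [2×3] PE[1][2] across cycles:
  0: (1,2).acc=0  regs=<0,0>
  1: (1,2).acc=0  regs=<0,0>
  2: (1,2).acc=0  regs=<0,0>
  3: (1,2).acc=119  regs=<119,9>
  4: (1,2).acc=101  regs=<101,7>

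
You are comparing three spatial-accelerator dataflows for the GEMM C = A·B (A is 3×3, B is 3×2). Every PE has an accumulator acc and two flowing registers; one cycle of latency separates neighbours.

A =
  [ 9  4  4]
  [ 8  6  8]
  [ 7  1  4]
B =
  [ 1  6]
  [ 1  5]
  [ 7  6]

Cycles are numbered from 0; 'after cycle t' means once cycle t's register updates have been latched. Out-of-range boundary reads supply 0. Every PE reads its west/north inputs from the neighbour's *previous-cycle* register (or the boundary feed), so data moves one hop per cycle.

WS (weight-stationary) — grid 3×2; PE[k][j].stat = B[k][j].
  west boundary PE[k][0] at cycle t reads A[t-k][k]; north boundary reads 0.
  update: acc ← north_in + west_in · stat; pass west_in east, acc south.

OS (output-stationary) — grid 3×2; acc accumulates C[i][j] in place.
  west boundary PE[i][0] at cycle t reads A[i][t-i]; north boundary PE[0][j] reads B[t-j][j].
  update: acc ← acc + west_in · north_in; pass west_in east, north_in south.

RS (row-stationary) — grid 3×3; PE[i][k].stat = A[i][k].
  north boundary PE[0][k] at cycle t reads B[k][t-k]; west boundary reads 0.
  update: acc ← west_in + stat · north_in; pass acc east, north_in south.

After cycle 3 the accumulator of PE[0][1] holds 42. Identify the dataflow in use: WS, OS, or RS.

dataflow = WS

— WS: 3×2; PE[0][1] trace:
  c0 r0c1: 0 / 0 / 0
  c1 r0c1: 54 / 9 / 54
  c2 r0c1: 48 / 8 / 48
  c3 r0c1: 42 / 7 / 42
— OS: 3×2; PE[0][1] trace:
  c0 r0c1: 0 / 0 / 0
  c1 r0c1: 54 / 9 / 6
  c2 r0c1: 74 / 4 / 5
  c3 r0c1: 98 / 4 / 6
— RS: 3×3; PE[0][1] trace:
  c0 r0c1: 0 / 0 / 0
  c1 r0c1: 13 / 13 / 1
  c2 r0c1: 74 / 74 / 5
  c3 r0c1: 0 / 0 / 0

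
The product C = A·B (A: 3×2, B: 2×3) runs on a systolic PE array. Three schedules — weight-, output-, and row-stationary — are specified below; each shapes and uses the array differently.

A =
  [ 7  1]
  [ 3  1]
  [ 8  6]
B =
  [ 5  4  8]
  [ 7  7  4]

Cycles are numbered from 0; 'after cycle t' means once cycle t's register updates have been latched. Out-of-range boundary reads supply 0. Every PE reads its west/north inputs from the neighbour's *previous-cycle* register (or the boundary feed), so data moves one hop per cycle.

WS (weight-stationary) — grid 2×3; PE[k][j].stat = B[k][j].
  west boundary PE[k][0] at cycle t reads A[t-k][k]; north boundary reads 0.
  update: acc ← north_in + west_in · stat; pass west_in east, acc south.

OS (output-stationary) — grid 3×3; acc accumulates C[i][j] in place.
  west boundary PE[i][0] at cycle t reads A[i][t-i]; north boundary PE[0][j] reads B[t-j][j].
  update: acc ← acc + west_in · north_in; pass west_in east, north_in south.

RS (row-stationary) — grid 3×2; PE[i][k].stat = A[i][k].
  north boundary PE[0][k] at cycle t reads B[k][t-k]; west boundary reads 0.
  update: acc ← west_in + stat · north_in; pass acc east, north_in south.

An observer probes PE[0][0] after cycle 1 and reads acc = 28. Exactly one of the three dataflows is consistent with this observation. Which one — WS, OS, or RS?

Under WS (2×3), PE[0][0]:
  [0] (0,0) acc=35 (h:7 v:35)
  [1] (0,0) acc=15 (h:3 v:15)
Under OS (3×3), PE[0][0]:
  [0] (0,0) acc=35 (h:7 v:5)
  [1] (0,0) acc=42 (h:1 v:7)
Under RS (3×2), PE[0][0]:
  [0] (0,0) acc=35 (h:35 v:5)
  [1] (0,0) acc=28 (h:28 v:4)

dataflow = RS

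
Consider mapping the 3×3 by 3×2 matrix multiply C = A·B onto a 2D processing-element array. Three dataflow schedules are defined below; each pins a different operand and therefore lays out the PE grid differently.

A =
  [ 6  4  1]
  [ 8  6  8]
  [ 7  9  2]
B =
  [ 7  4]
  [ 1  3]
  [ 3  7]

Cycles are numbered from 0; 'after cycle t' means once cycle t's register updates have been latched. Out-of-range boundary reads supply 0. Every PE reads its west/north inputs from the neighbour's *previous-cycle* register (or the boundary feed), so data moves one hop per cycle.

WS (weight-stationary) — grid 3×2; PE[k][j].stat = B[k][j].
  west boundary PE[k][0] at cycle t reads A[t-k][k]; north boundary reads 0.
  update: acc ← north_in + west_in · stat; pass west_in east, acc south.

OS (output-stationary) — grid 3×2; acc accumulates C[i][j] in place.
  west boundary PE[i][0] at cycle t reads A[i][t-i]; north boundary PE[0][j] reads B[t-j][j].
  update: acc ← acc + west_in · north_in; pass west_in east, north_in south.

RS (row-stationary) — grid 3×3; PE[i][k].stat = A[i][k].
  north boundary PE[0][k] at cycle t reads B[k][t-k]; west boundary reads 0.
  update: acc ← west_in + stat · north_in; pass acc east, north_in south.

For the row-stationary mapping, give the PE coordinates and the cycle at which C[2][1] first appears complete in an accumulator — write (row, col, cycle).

(row, col, cycle) = (2, 2, 5)

RS — PE[2][2] is where C[2][1] collects:
  @0  [2,2]  acc 0  |  →0  ↓0
  @1  [2,2]  acc 0  |  →0  ↓0
  @2  [2,2]  acc 0  |  →0  ↓0
  @3  [2,2]  acc 0  |  →0  ↓0
  @4  [2,2]  acc 64  |  →64  ↓3
  @5  [2,2]  acc 69  |  →69  ↓7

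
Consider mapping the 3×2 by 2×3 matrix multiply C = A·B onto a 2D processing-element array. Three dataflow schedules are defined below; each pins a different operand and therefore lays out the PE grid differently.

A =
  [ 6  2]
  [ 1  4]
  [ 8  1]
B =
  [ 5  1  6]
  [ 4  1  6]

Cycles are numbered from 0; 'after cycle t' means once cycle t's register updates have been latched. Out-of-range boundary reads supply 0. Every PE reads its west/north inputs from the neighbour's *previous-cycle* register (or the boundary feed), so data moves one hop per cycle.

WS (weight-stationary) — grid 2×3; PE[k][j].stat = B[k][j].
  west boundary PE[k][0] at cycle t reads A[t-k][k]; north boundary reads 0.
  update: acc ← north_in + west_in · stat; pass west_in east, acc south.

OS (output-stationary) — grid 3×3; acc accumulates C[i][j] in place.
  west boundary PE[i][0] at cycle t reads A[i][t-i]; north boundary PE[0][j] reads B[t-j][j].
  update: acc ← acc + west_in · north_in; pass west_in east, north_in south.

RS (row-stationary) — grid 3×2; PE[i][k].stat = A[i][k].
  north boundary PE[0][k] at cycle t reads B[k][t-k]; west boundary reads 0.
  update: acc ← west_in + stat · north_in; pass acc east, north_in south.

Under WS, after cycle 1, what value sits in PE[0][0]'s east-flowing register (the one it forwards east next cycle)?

Tracing WS — 2×3 array, target PE[0][0]:
  0: (0,0).acc=30  regs=<6,30>
  1: (0,0).acc=5  regs=<1,5>

register = 1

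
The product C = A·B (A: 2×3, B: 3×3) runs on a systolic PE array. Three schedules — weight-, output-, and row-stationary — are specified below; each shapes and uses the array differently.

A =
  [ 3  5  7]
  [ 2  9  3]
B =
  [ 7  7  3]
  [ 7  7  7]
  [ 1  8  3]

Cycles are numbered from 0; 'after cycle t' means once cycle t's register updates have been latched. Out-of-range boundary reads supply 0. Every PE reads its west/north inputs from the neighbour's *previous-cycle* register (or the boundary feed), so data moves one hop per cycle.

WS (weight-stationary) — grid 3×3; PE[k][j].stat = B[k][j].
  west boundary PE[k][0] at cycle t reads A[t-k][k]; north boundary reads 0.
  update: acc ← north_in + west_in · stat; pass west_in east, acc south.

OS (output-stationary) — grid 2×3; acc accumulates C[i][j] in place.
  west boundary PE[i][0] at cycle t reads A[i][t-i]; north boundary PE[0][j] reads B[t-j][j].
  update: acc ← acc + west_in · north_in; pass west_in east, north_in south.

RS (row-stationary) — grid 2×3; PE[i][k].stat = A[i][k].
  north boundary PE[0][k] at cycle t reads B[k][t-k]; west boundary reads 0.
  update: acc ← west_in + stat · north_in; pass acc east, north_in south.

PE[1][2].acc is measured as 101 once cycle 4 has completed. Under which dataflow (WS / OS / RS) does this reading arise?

dataflow = RS

Under WS (3×3), PE[1][2]:
  step 0 · PE1,2: acc=0; fwd→0 fwd↓0
  step 1 · PE1,2: acc=0; fwd→0 fwd↓0
  step 2 · PE1,2: acc=0; fwd→0 fwd↓0
  step 3 · PE1,2: acc=44; fwd→5 fwd↓44
  step 4 · PE1,2: acc=69; fwd→9 fwd↓69
Under OS (2×3), PE[1][2]:
  step 0 · PE1,2: acc=0; fwd→0 fwd↓0
  step 1 · PE1,2: acc=0; fwd→0 fwd↓0
  step 2 · PE1,2: acc=0; fwd→0 fwd↓0
  step 3 · PE1,2: acc=6; fwd→2 fwd↓3
  step 4 · PE1,2: acc=69; fwd→9 fwd↓7
Under RS (2×3), PE[1][2]:
  step 0 · PE1,2: acc=0; fwd→0 fwd↓0
  step 1 · PE1,2: acc=0; fwd→0 fwd↓0
  step 2 · PE1,2: acc=0; fwd→0 fwd↓0
  step 3 · PE1,2: acc=80; fwd→80 fwd↓1
  step 4 · PE1,2: acc=101; fwd→101 fwd↓8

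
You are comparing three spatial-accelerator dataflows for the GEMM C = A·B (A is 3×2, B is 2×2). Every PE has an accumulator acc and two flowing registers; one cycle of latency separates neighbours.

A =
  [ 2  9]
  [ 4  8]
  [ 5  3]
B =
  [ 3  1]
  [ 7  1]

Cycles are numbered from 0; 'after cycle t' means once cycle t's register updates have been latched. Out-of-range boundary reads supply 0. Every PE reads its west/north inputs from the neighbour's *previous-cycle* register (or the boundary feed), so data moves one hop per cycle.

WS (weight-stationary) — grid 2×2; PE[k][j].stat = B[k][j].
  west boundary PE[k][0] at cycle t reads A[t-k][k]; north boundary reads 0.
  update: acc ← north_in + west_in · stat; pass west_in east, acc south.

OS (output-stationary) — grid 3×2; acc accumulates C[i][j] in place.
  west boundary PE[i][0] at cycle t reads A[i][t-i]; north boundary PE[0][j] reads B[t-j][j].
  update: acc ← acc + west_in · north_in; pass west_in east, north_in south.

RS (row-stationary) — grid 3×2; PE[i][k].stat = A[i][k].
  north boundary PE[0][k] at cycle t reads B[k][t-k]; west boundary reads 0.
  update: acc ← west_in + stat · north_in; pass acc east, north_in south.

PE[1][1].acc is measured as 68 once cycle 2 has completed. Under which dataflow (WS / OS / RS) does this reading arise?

WS (2×2 grid), PE[1][1]:
  after 0 — PE[1][1] acc=0, pass-E 0, pass-S 0
  after 1 — PE[1][1] acc=0, pass-E 0, pass-S 0
  after 2 — PE[1][1] acc=11, pass-E 9, pass-S 11
OS (3×2 grid), PE[1][1]:
  after 0 — PE[1][1] acc=0, pass-E 0, pass-S 0
  after 1 — PE[1][1] acc=0, pass-E 0, pass-S 0
  after 2 — PE[1][1] acc=4, pass-E 4, pass-S 1
RS (3×2 grid), PE[1][1]:
  after 0 — PE[1][1] acc=0, pass-E 0, pass-S 0
  after 1 — PE[1][1] acc=0, pass-E 0, pass-S 0
  after 2 — PE[1][1] acc=68, pass-E 68, pass-S 7

dataflow = RS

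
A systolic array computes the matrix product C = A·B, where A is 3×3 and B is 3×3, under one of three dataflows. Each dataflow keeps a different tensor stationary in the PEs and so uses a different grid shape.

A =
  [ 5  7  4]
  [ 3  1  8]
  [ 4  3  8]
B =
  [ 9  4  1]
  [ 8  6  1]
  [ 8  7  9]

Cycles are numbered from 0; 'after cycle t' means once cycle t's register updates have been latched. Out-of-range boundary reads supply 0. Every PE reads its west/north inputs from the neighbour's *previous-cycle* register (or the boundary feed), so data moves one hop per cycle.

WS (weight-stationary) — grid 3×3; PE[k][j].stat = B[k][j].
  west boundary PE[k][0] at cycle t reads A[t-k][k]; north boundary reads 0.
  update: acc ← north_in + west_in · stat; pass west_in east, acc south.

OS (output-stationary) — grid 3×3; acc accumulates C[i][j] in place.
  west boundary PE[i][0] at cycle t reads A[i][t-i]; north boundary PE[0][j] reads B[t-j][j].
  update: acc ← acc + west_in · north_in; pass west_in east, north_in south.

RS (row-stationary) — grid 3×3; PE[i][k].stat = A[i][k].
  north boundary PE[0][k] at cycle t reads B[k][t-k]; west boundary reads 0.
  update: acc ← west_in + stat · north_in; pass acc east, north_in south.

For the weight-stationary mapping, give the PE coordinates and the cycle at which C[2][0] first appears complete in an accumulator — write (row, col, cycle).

Under WS, C[2][0] lands at PE[2][0]:
  t=0 PE[2][0]: acc=0 h=0 v=0
  t=1 PE[2][0]: acc=0 h=0 v=0
  t=2 PE[2][0]: acc=133 h=4 v=133
  t=3 PE[2][0]: acc=99 h=8 v=99
  t=4 PE[2][0]: acc=124 h=8 v=124

(row, col, cycle) = (2, 0, 4)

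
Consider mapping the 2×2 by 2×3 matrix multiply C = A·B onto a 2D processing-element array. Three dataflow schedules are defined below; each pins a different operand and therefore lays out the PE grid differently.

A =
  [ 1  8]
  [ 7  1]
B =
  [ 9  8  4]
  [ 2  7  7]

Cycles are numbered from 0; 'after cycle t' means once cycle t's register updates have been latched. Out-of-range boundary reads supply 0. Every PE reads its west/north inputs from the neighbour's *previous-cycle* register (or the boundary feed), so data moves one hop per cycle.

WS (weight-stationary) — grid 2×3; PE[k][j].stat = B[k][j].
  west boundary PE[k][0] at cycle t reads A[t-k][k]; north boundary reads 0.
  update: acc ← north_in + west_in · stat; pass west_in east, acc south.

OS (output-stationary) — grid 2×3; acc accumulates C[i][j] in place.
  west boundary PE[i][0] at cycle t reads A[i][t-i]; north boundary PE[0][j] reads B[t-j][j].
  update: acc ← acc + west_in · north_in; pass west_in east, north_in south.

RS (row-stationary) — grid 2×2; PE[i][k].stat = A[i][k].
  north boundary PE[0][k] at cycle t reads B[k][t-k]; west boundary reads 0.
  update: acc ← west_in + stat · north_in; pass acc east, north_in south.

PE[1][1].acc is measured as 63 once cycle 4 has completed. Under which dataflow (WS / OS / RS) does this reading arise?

dataflow = OS

WS (2×3 grid), PE[1][1]:
  step 0 · PE1,1: acc=0; fwd→0 fwd↓0
  step 1 · PE1,1: acc=0; fwd→0 fwd↓0
  step 2 · PE1,1: acc=64; fwd→8 fwd↓64
  step 3 · PE1,1: acc=63; fwd→1 fwd↓63
  step 4 · PE1,1: acc=0; fwd→0 fwd↓0
OS (2×3 grid), PE[1][1]:
  step 0 · PE1,1: acc=0; fwd→0 fwd↓0
  step 1 · PE1,1: acc=0; fwd→0 fwd↓0
  step 2 · PE1,1: acc=56; fwd→7 fwd↓8
  step 3 · PE1,1: acc=63; fwd→1 fwd↓7
  step 4 · PE1,1: acc=63; fwd→0 fwd↓0
RS (2×2 grid), PE[1][1]:
  step 0 · PE1,1: acc=0; fwd→0 fwd↓0
  step 1 · PE1,1: acc=0; fwd→0 fwd↓0
  step 2 · PE1,1: acc=65; fwd→65 fwd↓2
  step 3 · PE1,1: acc=63; fwd→63 fwd↓7
  step 4 · PE1,1: acc=35; fwd→35 fwd↓7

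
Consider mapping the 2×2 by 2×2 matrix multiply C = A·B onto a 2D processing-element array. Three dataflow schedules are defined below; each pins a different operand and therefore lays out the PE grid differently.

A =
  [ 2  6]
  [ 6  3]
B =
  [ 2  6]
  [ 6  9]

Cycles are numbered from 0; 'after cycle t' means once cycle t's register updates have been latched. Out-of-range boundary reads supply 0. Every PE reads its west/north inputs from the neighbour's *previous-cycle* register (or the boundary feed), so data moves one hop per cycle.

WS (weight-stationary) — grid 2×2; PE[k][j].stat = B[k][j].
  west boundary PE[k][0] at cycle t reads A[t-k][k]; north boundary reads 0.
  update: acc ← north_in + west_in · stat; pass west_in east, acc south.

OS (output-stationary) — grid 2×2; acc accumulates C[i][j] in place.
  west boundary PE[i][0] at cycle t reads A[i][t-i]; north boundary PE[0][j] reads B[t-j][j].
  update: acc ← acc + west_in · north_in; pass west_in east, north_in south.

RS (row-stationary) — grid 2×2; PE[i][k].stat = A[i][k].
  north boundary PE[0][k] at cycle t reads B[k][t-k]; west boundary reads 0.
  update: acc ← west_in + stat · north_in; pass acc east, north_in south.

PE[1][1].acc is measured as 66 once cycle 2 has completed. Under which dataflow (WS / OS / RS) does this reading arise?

WS [2×2] PE[1][1] across cycles:
  0: (1,1).acc=0  regs=<0,0>
  1: (1,1).acc=0  regs=<0,0>
  2: (1,1).acc=66  regs=<6,66>
OS [2×2] PE[1][1] across cycles:
  0: (1,1).acc=0  regs=<0,0>
  1: (1,1).acc=0  regs=<0,0>
  2: (1,1).acc=36  regs=<6,6>
RS [2×2] PE[1][1] across cycles:
  0: (1,1).acc=0  regs=<0,0>
  1: (1,1).acc=0  regs=<0,0>
  2: (1,1).acc=30  regs=<30,6>

dataflow = WS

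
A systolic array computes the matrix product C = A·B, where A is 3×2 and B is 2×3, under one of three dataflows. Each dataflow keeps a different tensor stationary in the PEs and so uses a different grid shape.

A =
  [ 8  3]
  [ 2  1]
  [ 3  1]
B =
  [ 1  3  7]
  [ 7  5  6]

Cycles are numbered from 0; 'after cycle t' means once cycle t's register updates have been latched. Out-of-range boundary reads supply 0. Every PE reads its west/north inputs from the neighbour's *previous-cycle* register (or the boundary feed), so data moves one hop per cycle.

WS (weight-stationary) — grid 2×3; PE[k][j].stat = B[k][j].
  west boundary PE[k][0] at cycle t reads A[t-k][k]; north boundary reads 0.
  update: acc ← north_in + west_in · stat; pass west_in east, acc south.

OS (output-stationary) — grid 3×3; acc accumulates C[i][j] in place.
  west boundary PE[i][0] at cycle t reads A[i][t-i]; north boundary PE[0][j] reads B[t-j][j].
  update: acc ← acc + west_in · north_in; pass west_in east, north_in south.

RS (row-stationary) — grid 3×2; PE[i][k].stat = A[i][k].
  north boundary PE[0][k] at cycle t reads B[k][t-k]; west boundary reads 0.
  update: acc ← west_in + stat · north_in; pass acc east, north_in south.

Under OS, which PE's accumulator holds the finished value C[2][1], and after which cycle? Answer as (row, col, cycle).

(row, col, cycle) = (2, 1, 4)

OS — PE[2][1] is where C[2][1] collects:
  [0] (2,1) acc=0 (h:0 v:0)
  [1] (2,1) acc=0 (h:0 v:0)
  [2] (2,1) acc=0 (h:0 v:0)
  [3] (2,1) acc=9 (h:3 v:3)
  [4] (2,1) acc=14 (h:1 v:5)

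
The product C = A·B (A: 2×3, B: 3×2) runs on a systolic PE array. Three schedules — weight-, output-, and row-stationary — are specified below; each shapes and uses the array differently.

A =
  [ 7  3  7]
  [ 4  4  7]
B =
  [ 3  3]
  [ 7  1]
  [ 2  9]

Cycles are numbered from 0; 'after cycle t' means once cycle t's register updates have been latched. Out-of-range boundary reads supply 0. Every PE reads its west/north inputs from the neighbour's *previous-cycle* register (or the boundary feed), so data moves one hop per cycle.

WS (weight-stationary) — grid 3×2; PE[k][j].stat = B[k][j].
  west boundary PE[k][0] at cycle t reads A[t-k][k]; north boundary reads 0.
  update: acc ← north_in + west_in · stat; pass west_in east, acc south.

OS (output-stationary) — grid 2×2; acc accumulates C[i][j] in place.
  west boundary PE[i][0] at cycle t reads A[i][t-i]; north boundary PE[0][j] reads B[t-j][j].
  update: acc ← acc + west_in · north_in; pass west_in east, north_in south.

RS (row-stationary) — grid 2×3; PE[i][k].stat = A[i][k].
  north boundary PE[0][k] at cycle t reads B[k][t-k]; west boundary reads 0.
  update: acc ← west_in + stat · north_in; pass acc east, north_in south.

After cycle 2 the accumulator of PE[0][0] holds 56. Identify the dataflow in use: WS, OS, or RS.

WS (3×2 grid), PE[0][0]:
  0: (0,0).acc=21  regs=<7,21>
  1: (0,0).acc=12  regs=<4,12>
  2: (0,0).acc=0  regs=<0,0>
OS (2×2 grid), PE[0][0]:
  0: (0,0).acc=21  regs=<7,3>
  1: (0,0).acc=42  regs=<3,7>
  2: (0,0).acc=56  regs=<7,2>
RS (2×3 grid), PE[0][0]:
  0: (0,0).acc=21  regs=<21,3>
  1: (0,0).acc=21  regs=<21,3>
  2: (0,0).acc=0  regs=<0,0>

dataflow = OS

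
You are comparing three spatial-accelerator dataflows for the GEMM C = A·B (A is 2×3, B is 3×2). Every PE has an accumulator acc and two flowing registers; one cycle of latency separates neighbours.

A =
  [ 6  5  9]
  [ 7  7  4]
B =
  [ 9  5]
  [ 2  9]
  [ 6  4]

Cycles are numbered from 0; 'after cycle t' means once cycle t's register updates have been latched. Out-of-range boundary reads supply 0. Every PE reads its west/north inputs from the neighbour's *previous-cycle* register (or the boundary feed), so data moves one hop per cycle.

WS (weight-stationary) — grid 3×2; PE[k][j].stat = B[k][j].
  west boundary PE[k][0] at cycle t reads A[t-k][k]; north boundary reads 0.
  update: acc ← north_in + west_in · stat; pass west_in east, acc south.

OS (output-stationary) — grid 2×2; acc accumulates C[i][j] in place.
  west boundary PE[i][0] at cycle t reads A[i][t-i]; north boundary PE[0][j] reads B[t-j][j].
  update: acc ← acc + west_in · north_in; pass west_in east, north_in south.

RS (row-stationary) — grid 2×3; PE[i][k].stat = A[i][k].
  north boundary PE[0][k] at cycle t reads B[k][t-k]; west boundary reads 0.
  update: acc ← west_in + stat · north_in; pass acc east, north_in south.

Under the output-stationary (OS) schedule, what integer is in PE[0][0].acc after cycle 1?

PE[0][0].acc = 64

OS on a 2×2 grid — tracing PE[0][0] and its feeders:
  step 0 · PE0,0: acc=54; fwd→6 fwd↓9
  step 1 · PE0,0: acc=64; fwd→5 fwd↓2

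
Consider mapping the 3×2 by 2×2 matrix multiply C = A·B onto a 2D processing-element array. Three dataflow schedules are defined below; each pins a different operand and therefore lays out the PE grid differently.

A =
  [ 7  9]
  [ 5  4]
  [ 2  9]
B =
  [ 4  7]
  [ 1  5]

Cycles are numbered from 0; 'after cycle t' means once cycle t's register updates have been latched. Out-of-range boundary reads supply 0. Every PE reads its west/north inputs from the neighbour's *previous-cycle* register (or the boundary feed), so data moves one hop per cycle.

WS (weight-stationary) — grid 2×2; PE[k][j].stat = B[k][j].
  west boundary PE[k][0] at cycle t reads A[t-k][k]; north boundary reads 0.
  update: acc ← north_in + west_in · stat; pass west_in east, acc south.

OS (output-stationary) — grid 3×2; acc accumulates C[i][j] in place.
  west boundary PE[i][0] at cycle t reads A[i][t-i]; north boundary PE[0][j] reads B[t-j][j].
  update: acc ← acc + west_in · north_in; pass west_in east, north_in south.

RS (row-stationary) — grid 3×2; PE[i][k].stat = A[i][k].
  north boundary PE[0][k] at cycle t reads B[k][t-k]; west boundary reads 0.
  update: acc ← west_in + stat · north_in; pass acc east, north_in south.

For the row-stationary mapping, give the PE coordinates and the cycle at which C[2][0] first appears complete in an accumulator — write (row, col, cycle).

(row, col, cycle) = (2, 1, 3)

RS — PE[2][1] is where C[2][0] collects:
  t=0 PE[2][1]: acc=0 h=0 v=0
  t=1 PE[2][1]: acc=0 h=0 v=0
  t=2 PE[2][1]: acc=0 h=0 v=0
  t=3 PE[2][1]: acc=17 h=17 v=1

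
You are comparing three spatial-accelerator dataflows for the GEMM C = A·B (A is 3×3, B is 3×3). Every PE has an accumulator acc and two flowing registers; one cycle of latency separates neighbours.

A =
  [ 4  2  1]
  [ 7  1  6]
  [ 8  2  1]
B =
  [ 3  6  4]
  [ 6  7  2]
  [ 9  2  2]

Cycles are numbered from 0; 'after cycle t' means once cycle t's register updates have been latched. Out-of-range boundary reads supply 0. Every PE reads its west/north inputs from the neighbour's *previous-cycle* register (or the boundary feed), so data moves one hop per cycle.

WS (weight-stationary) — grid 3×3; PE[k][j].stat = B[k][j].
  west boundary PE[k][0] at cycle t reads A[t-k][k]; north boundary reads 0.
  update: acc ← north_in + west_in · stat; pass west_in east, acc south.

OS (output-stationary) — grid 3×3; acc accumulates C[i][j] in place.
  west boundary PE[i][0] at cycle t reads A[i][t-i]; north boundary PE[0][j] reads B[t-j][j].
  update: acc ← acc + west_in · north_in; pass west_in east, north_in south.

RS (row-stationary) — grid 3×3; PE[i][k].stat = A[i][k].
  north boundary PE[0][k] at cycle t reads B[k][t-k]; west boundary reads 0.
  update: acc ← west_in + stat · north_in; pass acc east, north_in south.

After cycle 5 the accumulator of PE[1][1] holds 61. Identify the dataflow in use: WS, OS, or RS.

Under WS (3×3), PE[1][1]:
  [0] (1,1) acc=0 (h:0 v:0)
  [1] (1,1) acc=0 (h:0 v:0)
  [2] (1,1) acc=38 (h:2 v:38)
  [3] (1,1) acc=49 (h:1 v:49)
  [4] (1,1) acc=62 (h:2 v:62)
  [5] (1,1) acc=0 (h:0 v:0)
Under OS (3×3), PE[1][1]:
  [0] (1,1) acc=0 (h:0 v:0)
  [1] (1,1) acc=0 (h:0 v:0)
  [2] (1,1) acc=42 (h:7 v:6)
  [3] (1,1) acc=49 (h:1 v:7)
  [4] (1,1) acc=61 (h:6 v:2)
  [5] (1,1) acc=61 (h:0 v:0)
Under RS (3×3), PE[1][1]:
  [0] (1,1) acc=0 (h:0 v:0)
  [1] (1,1) acc=0 (h:0 v:0)
  [2] (1,1) acc=27 (h:27 v:6)
  [3] (1,1) acc=49 (h:49 v:7)
  [4] (1,1) acc=30 (h:30 v:2)
  [5] (1,1) acc=0 (h:0 v:0)

dataflow = OS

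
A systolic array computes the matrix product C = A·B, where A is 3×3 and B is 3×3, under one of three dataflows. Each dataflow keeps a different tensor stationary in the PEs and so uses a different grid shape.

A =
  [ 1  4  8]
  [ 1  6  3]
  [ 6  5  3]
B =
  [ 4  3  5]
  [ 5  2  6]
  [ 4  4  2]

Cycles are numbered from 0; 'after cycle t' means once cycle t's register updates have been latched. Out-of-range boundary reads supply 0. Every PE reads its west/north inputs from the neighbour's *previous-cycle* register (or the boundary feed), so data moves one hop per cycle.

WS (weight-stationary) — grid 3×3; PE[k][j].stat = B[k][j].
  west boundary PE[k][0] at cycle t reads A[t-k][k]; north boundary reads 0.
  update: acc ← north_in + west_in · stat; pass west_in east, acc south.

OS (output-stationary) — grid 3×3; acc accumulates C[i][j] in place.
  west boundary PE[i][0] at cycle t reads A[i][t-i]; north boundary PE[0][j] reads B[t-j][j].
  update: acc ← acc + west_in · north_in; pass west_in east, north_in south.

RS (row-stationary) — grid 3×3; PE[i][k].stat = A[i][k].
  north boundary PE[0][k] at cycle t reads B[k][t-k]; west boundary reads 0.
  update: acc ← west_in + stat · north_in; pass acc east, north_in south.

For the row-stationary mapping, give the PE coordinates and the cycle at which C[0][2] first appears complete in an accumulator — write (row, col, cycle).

(row, col, cycle) = (0, 2, 4)

RS: C[0][2] accumulates in PE[0][2]:
  [0] (0,2) acc=0 (h:0 v:0)
  [1] (0,2) acc=0 (h:0 v:0)
  [2] (0,2) acc=56 (h:56 v:4)
  [3] (0,2) acc=43 (h:43 v:4)
  [4] (0,2) acc=45 (h:45 v:2)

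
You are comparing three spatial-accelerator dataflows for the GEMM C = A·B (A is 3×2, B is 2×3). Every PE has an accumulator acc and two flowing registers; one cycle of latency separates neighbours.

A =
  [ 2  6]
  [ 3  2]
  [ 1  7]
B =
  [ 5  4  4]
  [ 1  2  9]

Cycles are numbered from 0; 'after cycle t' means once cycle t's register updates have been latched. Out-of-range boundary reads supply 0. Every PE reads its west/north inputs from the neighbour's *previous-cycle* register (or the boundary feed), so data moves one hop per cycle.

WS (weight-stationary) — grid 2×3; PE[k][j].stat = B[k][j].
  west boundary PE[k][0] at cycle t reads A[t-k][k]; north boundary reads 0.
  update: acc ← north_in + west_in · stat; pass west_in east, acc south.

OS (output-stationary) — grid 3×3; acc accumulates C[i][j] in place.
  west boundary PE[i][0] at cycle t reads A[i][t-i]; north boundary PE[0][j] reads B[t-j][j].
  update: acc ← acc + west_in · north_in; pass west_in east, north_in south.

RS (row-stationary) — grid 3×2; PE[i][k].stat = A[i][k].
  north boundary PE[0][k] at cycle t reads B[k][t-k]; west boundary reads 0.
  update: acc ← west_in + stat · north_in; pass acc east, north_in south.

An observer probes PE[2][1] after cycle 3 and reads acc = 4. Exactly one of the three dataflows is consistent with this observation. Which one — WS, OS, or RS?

— WS: 2×3 array has no PE[2][1].
Under OS (3×3), PE[2][1]:
  c0 r2c1: 0 / 0 / 0
  c1 r2c1: 0 / 0 / 0
  c2 r2c1: 0 / 0 / 0
  c3 r2c1: 4 / 1 / 4
Under RS (3×2), PE[2][1]:
  c0 r2c1: 0 / 0 / 0
  c1 r2c1: 0 / 0 / 0
  c2 r2c1: 0 / 0 / 0
  c3 r2c1: 12 / 12 / 1

dataflow = OS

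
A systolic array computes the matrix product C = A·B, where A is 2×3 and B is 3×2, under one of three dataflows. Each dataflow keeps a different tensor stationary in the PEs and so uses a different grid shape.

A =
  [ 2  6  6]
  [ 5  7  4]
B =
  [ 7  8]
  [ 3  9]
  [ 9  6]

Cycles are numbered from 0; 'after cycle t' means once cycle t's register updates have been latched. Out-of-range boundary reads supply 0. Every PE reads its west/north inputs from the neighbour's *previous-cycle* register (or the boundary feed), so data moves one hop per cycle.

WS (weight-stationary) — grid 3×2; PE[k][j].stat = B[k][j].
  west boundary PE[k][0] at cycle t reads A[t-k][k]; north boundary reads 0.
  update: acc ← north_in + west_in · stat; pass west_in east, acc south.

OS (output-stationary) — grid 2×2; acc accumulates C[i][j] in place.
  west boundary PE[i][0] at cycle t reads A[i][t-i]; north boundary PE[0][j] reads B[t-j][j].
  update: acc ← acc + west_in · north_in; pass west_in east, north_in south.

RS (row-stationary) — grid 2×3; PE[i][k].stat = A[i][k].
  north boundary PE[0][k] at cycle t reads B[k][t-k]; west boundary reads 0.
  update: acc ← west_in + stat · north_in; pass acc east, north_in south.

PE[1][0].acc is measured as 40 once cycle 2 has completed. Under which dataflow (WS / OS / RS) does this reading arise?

Under WS (3×2), PE[1][0]:
  after 0 — PE[1][0] acc=0, pass-E 0, pass-S 0
  after 1 — PE[1][0] acc=32, pass-E 6, pass-S 32
  after 2 — PE[1][0] acc=56, pass-E 7, pass-S 56
Under OS (2×2), PE[1][0]:
  after 0 — PE[1][0] acc=0, pass-E 0, pass-S 0
  after 1 — PE[1][0] acc=35, pass-E 5, pass-S 7
  after 2 — PE[1][0] acc=56, pass-E 7, pass-S 3
Under RS (2×3), PE[1][0]:
  after 0 — PE[1][0] acc=0, pass-E 0, pass-S 0
  after 1 — PE[1][0] acc=35, pass-E 35, pass-S 7
  after 2 — PE[1][0] acc=40, pass-E 40, pass-S 8

dataflow = RS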